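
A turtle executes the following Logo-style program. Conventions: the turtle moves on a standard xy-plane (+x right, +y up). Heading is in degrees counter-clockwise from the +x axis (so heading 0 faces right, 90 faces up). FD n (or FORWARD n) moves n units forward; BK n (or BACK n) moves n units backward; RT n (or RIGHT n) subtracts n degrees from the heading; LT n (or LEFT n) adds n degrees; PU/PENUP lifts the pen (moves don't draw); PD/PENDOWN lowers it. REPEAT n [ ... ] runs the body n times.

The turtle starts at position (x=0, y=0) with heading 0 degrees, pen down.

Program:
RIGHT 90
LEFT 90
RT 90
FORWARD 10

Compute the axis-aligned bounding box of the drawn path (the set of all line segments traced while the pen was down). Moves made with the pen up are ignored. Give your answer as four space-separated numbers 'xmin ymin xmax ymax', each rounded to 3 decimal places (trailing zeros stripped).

Answer: 0 -10 0 0

Derivation:
Executing turtle program step by step:
Start: pos=(0,0), heading=0, pen down
RT 90: heading 0 -> 270
LT 90: heading 270 -> 0
RT 90: heading 0 -> 270
FD 10: (0,0) -> (0,-10) [heading=270, draw]
Final: pos=(0,-10), heading=270, 1 segment(s) drawn

Segment endpoints: x in {0, 0}, y in {-10, 0}
xmin=0, ymin=-10, xmax=0, ymax=0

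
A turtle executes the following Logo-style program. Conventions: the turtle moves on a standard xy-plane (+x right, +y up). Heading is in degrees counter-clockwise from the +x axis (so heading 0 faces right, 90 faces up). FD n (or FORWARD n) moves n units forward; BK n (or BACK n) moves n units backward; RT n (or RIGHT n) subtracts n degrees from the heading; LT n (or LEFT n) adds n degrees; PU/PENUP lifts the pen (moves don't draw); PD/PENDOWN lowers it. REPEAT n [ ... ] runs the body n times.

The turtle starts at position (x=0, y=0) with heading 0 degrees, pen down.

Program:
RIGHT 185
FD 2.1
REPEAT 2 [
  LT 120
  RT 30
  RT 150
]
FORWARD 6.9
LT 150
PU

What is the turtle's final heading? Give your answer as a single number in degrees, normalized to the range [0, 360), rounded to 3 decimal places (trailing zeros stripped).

Answer: 205

Derivation:
Executing turtle program step by step:
Start: pos=(0,0), heading=0, pen down
RT 185: heading 0 -> 175
FD 2.1: (0,0) -> (-2.092,0.183) [heading=175, draw]
REPEAT 2 [
  -- iteration 1/2 --
  LT 120: heading 175 -> 295
  RT 30: heading 295 -> 265
  RT 150: heading 265 -> 115
  -- iteration 2/2 --
  LT 120: heading 115 -> 235
  RT 30: heading 235 -> 205
  RT 150: heading 205 -> 55
]
FD 6.9: (-2.092,0.183) -> (1.866,5.835) [heading=55, draw]
LT 150: heading 55 -> 205
PU: pen up
Final: pos=(1.866,5.835), heading=205, 2 segment(s) drawn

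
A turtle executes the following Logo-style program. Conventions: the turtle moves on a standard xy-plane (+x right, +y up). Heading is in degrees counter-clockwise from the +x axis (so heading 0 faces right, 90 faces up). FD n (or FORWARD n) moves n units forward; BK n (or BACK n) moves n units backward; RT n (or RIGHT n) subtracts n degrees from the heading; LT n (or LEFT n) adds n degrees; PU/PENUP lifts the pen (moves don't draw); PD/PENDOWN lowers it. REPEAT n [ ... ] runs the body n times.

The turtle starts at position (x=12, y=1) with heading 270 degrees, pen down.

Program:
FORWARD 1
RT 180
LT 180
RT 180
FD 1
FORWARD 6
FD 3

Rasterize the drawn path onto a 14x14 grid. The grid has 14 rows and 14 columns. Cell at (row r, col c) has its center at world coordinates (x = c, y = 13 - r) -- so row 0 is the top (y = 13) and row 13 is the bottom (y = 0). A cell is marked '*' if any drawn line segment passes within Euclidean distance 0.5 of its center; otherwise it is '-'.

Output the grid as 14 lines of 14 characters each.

Answer: --------------
--------------
--------------
------------*-
------------*-
------------*-
------------*-
------------*-
------------*-
------------*-
------------*-
------------*-
------------*-
------------*-

Derivation:
Segment 0: (12,1) -> (12,0)
Segment 1: (12,0) -> (12,1)
Segment 2: (12,1) -> (12,7)
Segment 3: (12,7) -> (12,10)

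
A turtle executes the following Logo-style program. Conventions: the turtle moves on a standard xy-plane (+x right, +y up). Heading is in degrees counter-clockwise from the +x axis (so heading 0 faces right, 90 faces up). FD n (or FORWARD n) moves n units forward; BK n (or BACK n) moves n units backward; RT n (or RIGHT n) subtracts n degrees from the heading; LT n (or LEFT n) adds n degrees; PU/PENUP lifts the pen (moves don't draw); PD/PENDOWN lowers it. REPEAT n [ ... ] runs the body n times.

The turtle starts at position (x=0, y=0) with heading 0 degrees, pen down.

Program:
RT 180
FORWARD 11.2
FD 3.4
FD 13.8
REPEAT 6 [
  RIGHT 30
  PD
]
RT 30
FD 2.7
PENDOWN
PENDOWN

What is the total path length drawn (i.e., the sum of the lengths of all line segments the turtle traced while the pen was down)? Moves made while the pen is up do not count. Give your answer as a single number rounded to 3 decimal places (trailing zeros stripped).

Executing turtle program step by step:
Start: pos=(0,0), heading=0, pen down
RT 180: heading 0 -> 180
FD 11.2: (0,0) -> (-11.2,0) [heading=180, draw]
FD 3.4: (-11.2,0) -> (-14.6,0) [heading=180, draw]
FD 13.8: (-14.6,0) -> (-28.4,0) [heading=180, draw]
REPEAT 6 [
  -- iteration 1/6 --
  RT 30: heading 180 -> 150
  PD: pen down
  -- iteration 2/6 --
  RT 30: heading 150 -> 120
  PD: pen down
  -- iteration 3/6 --
  RT 30: heading 120 -> 90
  PD: pen down
  -- iteration 4/6 --
  RT 30: heading 90 -> 60
  PD: pen down
  -- iteration 5/6 --
  RT 30: heading 60 -> 30
  PD: pen down
  -- iteration 6/6 --
  RT 30: heading 30 -> 0
  PD: pen down
]
RT 30: heading 0 -> 330
FD 2.7: (-28.4,0) -> (-26.062,-1.35) [heading=330, draw]
PD: pen down
PD: pen down
Final: pos=(-26.062,-1.35), heading=330, 4 segment(s) drawn

Segment lengths:
  seg 1: (0,0) -> (-11.2,0), length = 11.2
  seg 2: (-11.2,0) -> (-14.6,0), length = 3.4
  seg 3: (-14.6,0) -> (-28.4,0), length = 13.8
  seg 4: (-28.4,0) -> (-26.062,-1.35), length = 2.7
Total = 31.1

Answer: 31.1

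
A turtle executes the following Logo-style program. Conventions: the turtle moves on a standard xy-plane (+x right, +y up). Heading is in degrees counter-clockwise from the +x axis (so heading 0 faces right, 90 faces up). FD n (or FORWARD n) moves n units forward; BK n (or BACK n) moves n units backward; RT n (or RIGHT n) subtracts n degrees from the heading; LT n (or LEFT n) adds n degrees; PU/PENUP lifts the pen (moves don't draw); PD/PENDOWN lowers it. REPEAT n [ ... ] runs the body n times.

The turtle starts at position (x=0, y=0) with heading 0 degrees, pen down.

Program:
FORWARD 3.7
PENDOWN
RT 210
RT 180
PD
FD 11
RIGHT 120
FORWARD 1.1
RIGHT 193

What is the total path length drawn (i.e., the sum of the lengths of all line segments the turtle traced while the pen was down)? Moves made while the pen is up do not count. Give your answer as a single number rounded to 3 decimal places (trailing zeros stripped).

Executing turtle program step by step:
Start: pos=(0,0), heading=0, pen down
FD 3.7: (0,0) -> (3.7,0) [heading=0, draw]
PD: pen down
RT 210: heading 0 -> 150
RT 180: heading 150 -> 330
PD: pen down
FD 11: (3.7,0) -> (13.226,-5.5) [heading=330, draw]
RT 120: heading 330 -> 210
FD 1.1: (13.226,-5.5) -> (12.274,-6.05) [heading=210, draw]
RT 193: heading 210 -> 17
Final: pos=(12.274,-6.05), heading=17, 3 segment(s) drawn

Segment lengths:
  seg 1: (0,0) -> (3.7,0), length = 3.7
  seg 2: (3.7,0) -> (13.226,-5.5), length = 11
  seg 3: (13.226,-5.5) -> (12.274,-6.05), length = 1.1
Total = 15.8

Answer: 15.8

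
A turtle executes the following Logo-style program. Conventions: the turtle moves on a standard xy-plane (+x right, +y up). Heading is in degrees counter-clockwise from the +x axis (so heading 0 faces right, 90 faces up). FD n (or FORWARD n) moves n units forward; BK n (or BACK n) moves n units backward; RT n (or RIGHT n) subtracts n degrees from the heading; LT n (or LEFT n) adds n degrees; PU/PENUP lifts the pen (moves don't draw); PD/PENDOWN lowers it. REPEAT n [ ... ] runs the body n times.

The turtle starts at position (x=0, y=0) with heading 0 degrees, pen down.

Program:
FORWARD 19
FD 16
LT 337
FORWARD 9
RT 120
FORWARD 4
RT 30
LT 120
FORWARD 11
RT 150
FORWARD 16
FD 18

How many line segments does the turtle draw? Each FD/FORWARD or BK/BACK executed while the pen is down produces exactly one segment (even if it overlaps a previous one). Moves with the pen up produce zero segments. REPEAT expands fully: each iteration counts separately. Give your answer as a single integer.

Answer: 7

Derivation:
Executing turtle program step by step:
Start: pos=(0,0), heading=0, pen down
FD 19: (0,0) -> (19,0) [heading=0, draw]
FD 16: (19,0) -> (35,0) [heading=0, draw]
LT 337: heading 0 -> 337
FD 9: (35,0) -> (43.285,-3.517) [heading=337, draw]
RT 120: heading 337 -> 217
FD 4: (43.285,-3.517) -> (40.09,-5.924) [heading=217, draw]
RT 30: heading 217 -> 187
LT 120: heading 187 -> 307
FD 11: (40.09,-5.924) -> (46.71,-14.709) [heading=307, draw]
RT 150: heading 307 -> 157
FD 16: (46.71,-14.709) -> (31.982,-8.457) [heading=157, draw]
FD 18: (31.982,-8.457) -> (15.413,-1.424) [heading=157, draw]
Final: pos=(15.413,-1.424), heading=157, 7 segment(s) drawn
Segments drawn: 7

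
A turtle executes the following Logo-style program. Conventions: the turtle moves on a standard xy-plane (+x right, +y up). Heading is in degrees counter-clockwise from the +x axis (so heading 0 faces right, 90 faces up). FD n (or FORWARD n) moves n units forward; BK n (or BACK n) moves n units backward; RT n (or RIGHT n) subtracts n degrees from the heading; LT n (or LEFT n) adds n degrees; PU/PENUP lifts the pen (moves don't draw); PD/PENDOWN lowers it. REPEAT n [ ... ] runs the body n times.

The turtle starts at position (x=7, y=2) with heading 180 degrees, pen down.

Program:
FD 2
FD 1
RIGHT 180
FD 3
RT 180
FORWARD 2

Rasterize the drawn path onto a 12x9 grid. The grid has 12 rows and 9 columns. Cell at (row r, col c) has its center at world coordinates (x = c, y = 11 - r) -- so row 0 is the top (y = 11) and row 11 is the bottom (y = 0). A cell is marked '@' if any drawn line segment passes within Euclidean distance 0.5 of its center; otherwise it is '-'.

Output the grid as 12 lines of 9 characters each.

Answer: ---------
---------
---------
---------
---------
---------
---------
---------
---------
----@@@@-
---------
---------

Derivation:
Segment 0: (7,2) -> (5,2)
Segment 1: (5,2) -> (4,2)
Segment 2: (4,2) -> (7,2)
Segment 3: (7,2) -> (5,2)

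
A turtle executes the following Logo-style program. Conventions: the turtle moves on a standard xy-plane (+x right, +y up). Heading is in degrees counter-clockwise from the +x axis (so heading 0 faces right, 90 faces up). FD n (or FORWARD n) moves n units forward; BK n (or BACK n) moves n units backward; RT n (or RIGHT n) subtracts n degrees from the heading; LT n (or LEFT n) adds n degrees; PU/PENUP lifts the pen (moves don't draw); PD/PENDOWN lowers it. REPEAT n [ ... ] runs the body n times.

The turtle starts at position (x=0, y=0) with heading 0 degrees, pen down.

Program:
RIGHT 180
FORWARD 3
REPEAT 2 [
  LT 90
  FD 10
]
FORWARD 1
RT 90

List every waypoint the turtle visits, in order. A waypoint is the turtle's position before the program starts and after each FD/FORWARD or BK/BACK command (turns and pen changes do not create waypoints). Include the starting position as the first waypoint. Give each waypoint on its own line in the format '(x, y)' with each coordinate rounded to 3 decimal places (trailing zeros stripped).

Executing turtle program step by step:
Start: pos=(0,0), heading=0, pen down
RT 180: heading 0 -> 180
FD 3: (0,0) -> (-3,0) [heading=180, draw]
REPEAT 2 [
  -- iteration 1/2 --
  LT 90: heading 180 -> 270
  FD 10: (-3,0) -> (-3,-10) [heading=270, draw]
  -- iteration 2/2 --
  LT 90: heading 270 -> 0
  FD 10: (-3,-10) -> (7,-10) [heading=0, draw]
]
FD 1: (7,-10) -> (8,-10) [heading=0, draw]
RT 90: heading 0 -> 270
Final: pos=(8,-10), heading=270, 4 segment(s) drawn
Waypoints (5 total):
(0, 0)
(-3, 0)
(-3, -10)
(7, -10)
(8, -10)

Answer: (0, 0)
(-3, 0)
(-3, -10)
(7, -10)
(8, -10)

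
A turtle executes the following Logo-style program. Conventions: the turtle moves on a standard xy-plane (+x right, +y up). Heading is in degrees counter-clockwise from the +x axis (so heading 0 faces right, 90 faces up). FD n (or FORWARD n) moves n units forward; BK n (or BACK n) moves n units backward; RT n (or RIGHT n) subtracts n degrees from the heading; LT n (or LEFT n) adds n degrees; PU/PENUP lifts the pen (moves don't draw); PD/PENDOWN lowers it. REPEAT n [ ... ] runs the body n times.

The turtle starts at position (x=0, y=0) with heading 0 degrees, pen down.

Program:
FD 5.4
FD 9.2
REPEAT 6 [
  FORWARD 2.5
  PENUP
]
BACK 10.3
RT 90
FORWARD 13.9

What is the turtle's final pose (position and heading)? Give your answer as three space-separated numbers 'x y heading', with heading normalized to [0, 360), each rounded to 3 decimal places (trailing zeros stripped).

Answer: 19.3 -13.9 270

Derivation:
Executing turtle program step by step:
Start: pos=(0,0), heading=0, pen down
FD 5.4: (0,0) -> (5.4,0) [heading=0, draw]
FD 9.2: (5.4,0) -> (14.6,0) [heading=0, draw]
REPEAT 6 [
  -- iteration 1/6 --
  FD 2.5: (14.6,0) -> (17.1,0) [heading=0, draw]
  PU: pen up
  -- iteration 2/6 --
  FD 2.5: (17.1,0) -> (19.6,0) [heading=0, move]
  PU: pen up
  -- iteration 3/6 --
  FD 2.5: (19.6,0) -> (22.1,0) [heading=0, move]
  PU: pen up
  -- iteration 4/6 --
  FD 2.5: (22.1,0) -> (24.6,0) [heading=0, move]
  PU: pen up
  -- iteration 5/6 --
  FD 2.5: (24.6,0) -> (27.1,0) [heading=0, move]
  PU: pen up
  -- iteration 6/6 --
  FD 2.5: (27.1,0) -> (29.6,0) [heading=0, move]
  PU: pen up
]
BK 10.3: (29.6,0) -> (19.3,0) [heading=0, move]
RT 90: heading 0 -> 270
FD 13.9: (19.3,0) -> (19.3,-13.9) [heading=270, move]
Final: pos=(19.3,-13.9), heading=270, 3 segment(s) drawn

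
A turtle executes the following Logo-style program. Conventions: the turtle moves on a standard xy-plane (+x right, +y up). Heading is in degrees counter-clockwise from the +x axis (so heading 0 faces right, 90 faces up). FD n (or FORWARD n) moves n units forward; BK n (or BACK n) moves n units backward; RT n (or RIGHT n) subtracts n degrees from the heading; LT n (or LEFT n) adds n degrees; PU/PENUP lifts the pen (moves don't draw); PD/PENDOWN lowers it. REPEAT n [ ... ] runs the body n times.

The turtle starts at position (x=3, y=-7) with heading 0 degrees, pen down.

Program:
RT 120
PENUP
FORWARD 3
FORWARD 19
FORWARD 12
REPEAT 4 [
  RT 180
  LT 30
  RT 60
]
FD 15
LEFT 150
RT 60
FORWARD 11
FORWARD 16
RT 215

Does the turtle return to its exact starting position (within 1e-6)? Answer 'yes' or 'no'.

Answer: no

Derivation:
Executing turtle program step by step:
Start: pos=(3,-7), heading=0, pen down
RT 120: heading 0 -> 240
PU: pen up
FD 3: (3,-7) -> (1.5,-9.598) [heading=240, move]
FD 19: (1.5,-9.598) -> (-8,-26.053) [heading=240, move]
FD 12: (-8,-26.053) -> (-14,-36.445) [heading=240, move]
REPEAT 4 [
  -- iteration 1/4 --
  RT 180: heading 240 -> 60
  LT 30: heading 60 -> 90
  RT 60: heading 90 -> 30
  -- iteration 2/4 --
  RT 180: heading 30 -> 210
  LT 30: heading 210 -> 240
  RT 60: heading 240 -> 180
  -- iteration 3/4 --
  RT 180: heading 180 -> 0
  LT 30: heading 0 -> 30
  RT 60: heading 30 -> 330
  -- iteration 4/4 --
  RT 180: heading 330 -> 150
  LT 30: heading 150 -> 180
  RT 60: heading 180 -> 120
]
FD 15: (-14,-36.445) -> (-21.5,-23.454) [heading=120, move]
LT 150: heading 120 -> 270
RT 60: heading 270 -> 210
FD 11: (-21.5,-23.454) -> (-31.026,-28.954) [heading=210, move]
FD 16: (-31.026,-28.954) -> (-44.883,-36.954) [heading=210, move]
RT 215: heading 210 -> 355
Final: pos=(-44.883,-36.954), heading=355, 0 segment(s) drawn

Start position: (3, -7)
Final position: (-44.883, -36.954)
Distance = 56.48; >= 1e-6 -> NOT closed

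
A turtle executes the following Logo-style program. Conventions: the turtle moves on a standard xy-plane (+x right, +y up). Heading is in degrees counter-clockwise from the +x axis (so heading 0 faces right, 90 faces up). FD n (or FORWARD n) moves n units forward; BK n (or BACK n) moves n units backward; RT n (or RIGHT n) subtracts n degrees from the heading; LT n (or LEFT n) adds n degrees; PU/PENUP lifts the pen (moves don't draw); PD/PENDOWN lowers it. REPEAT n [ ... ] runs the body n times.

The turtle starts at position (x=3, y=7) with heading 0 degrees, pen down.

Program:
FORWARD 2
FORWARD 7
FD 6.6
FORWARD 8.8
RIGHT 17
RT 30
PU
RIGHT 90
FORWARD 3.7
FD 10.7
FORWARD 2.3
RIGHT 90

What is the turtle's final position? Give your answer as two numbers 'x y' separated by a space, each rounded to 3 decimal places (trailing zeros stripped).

Answer: 15.186 -4.389

Derivation:
Executing turtle program step by step:
Start: pos=(3,7), heading=0, pen down
FD 2: (3,7) -> (5,7) [heading=0, draw]
FD 7: (5,7) -> (12,7) [heading=0, draw]
FD 6.6: (12,7) -> (18.6,7) [heading=0, draw]
FD 8.8: (18.6,7) -> (27.4,7) [heading=0, draw]
RT 17: heading 0 -> 343
RT 30: heading 343 -> 313
PU: pen up
RT 90: heading 313 -> 223
FD 3.7: (27.4,7) -> (24.694,4.477) [heading=223, move]
FD 10.7: (24.694,4.477) -> (16.869,-2.821) [heading=223, move]
FD 2.3: (16.869,-2.821) -> (15.186,-4.389) [heading=223, move]
RT 90: heading 223 -> 133
Final: pos=(15.186,-4.389), heading=133, 4 segment(s) drawn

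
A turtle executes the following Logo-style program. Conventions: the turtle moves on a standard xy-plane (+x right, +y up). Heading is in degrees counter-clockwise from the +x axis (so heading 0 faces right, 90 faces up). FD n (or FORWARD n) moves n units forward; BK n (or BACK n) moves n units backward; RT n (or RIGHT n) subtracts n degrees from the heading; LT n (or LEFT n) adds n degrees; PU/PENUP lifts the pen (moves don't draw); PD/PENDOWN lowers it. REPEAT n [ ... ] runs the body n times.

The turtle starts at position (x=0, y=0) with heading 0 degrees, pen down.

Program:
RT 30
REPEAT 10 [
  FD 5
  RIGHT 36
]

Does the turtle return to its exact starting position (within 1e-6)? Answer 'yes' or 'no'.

Executing turtle program step by step:
Start: pos=(0,0), heading=0, pen down
RT 30: heading 0 -> 330
REPEAT 10 [
  -- iteration 1/10 --
  FD 5: (0,0) -> (4.33,-2.5) [heading=330, draw]
  RT 36: heading 330 -> 294
  -- iteration 2/10 --
  FD 5: (4.33,-2.5) -> (6.364,-7.068) [heading=294, draw]
  RT 36: heading 294 -> 258
  -- iteration 3/10 --
  FD 5: (6.364,-7.068) -> (5.324,-11.958) [heading=258, draw]
  RT 36: heading 258 -> 222
  -- iteration 4/10 --
  FD 5: (5.324,-11.958) -> (1.609,-15.304) [heading=222, draw]
  RT 36: heading 222 -> 186
  -- iteration 5/10 --
  FD 5: (1.609,-15.304) -> (-3.364,-15.827) [heading=186, draw]
  RT 36: heading 186 -> 150
  -- iteration 6/10 --
  FD 5: (-3.364,-15.827) -> (-7.694,-13.327) [heading=150, draw]
  RT 36: heading 150 -> 114
  -- iteration 7/10 --
  FD 5: (-7.694,-13.327) -> (-9.728,-8.759) [heading=114, draw]
  RT 36: heading 114 -> 78
  -- iteration 8/10 --
  FD 5: (-9.728,-8.759) -> (-8.688,-3.868) [heading=78, draw]
  RT 36: heading 78 -> 42
  -- iteration 9/10 --
  FD 5: (-8.688,-3.868) -> (-4.973,-0.523) [heading=42, draw]
  RT 36: heading 42 -> 6
  -- iteration 10/10 --
  FD 5: (-4.973,-0.523) -> (0,0) [heading=6, draw]
  RT 36: heading 6 -> 330
]
Final: pos=(0,0), heading=330, 10 segment(s) drawn

Start position: (0, 0)
Final position: (0, 0)
Distance = 0; < 1e-6 -> CLOSED

Answer: yes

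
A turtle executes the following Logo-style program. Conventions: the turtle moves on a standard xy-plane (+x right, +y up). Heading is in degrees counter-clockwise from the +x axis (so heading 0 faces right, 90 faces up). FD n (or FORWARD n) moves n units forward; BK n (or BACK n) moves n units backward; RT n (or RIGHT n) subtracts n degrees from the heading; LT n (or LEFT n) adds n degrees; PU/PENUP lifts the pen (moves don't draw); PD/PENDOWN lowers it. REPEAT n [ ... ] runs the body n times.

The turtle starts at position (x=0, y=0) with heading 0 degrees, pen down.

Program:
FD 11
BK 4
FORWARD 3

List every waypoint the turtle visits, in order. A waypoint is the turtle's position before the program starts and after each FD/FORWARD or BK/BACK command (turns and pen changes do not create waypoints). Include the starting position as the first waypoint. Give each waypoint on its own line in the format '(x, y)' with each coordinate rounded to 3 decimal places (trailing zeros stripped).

Executing turtle program step by step:
Start: pos=(0,0), heading=0, pen down
FD 11: (0,0) -> (11,0) [heading=0, draw]
BK 4: (11,0) -> (7,0) [heading=0, draw]
FD 3: (7,0) -> (10,0) [heading=0, draw]
Final: pos=(10,0), heading=0, 3 segment(s) drawn
Waypoints (4 total):
(0, 0)
(11, 0)
(7, 0)
(10, 0)

Answer: (0, 0)
(11, 0)
(7, 0)
(10, 0)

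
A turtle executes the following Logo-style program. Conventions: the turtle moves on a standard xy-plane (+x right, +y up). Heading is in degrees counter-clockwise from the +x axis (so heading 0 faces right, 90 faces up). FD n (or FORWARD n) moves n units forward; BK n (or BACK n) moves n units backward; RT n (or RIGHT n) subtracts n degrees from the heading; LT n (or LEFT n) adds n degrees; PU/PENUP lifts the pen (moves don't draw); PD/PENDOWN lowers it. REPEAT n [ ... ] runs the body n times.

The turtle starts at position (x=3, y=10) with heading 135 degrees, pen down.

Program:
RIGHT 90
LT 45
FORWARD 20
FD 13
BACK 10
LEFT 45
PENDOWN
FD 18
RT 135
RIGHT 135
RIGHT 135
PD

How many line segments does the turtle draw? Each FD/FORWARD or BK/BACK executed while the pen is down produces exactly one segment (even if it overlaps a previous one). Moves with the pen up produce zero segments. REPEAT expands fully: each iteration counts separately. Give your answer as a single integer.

Executing turtle program step by step:
Start: pos=(3,10), heading=135, pen down
RT 90: heading 135 -> 45
LT 45: heading 45 -> 90
FD 20: (3,10) -> (3,30) [heading=90, draw]
FD 13: (3,30) -> (3,43) [heading=90, draw]
BK 10: (3,43) -> (3,33) [heading=90, draw]
LT 45: heading 90 -> 135
PD: pen down
FD 18: (3,33) -> (-9.728,45.728) [heading=135, draw]
RT 135: heading 135 -> 0
RT 135: heading 0 -> 225
RT 135: heading 225 -> 90
PD: pen down
Final: pos=(-9.728,45.728), heading=90, 4 segment(s) drawn
Segments drawn: 4

Answer: 4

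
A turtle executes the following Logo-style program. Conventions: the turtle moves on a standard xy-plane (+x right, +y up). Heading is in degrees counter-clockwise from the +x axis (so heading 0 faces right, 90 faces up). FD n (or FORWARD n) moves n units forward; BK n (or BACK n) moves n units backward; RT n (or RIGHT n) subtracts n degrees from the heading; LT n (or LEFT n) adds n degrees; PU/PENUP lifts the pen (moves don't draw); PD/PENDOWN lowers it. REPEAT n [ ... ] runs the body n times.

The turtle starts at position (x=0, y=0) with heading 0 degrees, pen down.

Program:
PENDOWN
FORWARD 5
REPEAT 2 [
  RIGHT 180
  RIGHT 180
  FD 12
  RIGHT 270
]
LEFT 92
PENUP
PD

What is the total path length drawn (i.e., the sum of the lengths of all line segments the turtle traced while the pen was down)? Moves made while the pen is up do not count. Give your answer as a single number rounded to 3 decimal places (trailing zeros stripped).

Answer: 29

Derivation:
Executing turtle program step by step:
Start: pos=(0,0), heading=0, pen down
PD: pen down
FD 5: (0,0) -> (5,0) [heading=0, draw]
REPEAT 2 [
  -- iteration 1/2 --
  RT 180: heading 0 -> 180
  RT 180: heading 180 -> 0
  FD 12: (5,0) -> (17,0) [heading=0, draw]
  RT 270: heading 0 -> 90
  -- iteration 2/2 --
  RT 180: heading 90 -> 270
  RT 180: heading 270 -> 90
  FD 12: (17,0) -> (17,12) [heading=90, draw]
  RT 270: heading 90 -> 180
]
LT 92: heading 180 -> 272
PU: pen up
PD: pen down
Final: pos=(17,12), heading=272, 3 segment(s) drawn

Segment lengths:
  seg 1: (0,0) -> (5,0), length = 5
  seg 2: (5,0) -> (17,0), length = 12
  seg 3: (17,0) -> (17,12), length = 12
Total = 29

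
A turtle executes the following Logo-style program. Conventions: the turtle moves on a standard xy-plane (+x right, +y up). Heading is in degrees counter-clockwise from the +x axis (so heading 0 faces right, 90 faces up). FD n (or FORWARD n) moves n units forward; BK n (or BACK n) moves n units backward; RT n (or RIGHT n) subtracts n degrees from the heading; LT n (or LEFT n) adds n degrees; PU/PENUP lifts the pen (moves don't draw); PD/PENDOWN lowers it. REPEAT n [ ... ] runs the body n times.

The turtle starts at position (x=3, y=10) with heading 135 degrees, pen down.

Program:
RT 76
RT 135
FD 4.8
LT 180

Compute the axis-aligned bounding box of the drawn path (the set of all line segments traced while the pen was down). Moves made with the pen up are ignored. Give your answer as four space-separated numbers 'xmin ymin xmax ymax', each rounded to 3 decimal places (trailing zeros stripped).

Executing turtle program step by step:
Start: pos=(3,10), heading=135, pen down
RT 76: heading 135 -> 59
RT 135: heading 59 -> 284
FD 4.8: (3,10) -> (4.161,5.343) [heading=284, draw]
LT 180: heading 284 -> 104
Final: pos=(4.161,5.343), heading=104, 1 segment(s) drawn

Segment endpoints: x in {3, 4.161}, y in {5.343, 10}
xmin=3, ymin=5.343, xmax=4.161, ymax=10

Answer: 3 5.343 4.161 10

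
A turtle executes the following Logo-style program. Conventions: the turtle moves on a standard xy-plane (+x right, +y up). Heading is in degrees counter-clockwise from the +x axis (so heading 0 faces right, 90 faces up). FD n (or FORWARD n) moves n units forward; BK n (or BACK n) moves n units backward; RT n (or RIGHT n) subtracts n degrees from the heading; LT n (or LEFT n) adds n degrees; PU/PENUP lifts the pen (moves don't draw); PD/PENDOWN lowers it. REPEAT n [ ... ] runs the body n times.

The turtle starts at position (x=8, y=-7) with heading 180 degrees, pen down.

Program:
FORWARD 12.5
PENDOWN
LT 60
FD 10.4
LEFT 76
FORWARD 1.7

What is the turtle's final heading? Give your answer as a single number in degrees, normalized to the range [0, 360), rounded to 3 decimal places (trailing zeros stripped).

Answer: 316

Derivation:
Executing turtle program step by step:
Start: pos=(8,-7), heading=180, pen down
FD 12.5: (8,-7) -> (-4.5,-7) [heading=180, draw]
PD: pen down
LT 60: heading 180 -> 240
FD 10.4: (-4.5,-7) -> (-9.7,-16.007) [heading=240, draw]
LT 76: heading 240 -> 316
FD 1.7: (-9.7,-16.007) -> (-8.477,-17.188) [heading=316, draw]
Final: pos=(-8.477,-17.188), heading=316, 3 segment(s) drawn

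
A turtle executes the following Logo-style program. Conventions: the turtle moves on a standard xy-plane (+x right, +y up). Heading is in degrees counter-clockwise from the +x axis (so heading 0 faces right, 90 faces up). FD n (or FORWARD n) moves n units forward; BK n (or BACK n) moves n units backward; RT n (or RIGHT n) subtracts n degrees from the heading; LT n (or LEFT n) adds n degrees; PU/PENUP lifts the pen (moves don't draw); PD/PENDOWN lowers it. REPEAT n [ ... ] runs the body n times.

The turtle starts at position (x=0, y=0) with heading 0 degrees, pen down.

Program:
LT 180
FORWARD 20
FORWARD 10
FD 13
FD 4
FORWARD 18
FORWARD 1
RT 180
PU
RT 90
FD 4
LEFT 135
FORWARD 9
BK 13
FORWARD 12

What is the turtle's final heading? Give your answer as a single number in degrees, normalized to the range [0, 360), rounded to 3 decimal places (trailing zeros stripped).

Executing turtle program step by step:
Start: pos=(0,0), heading=0, pen down
LT 180: heading 0 -> 180
FD 20: (0,0) -> (-20,0) [heading=180, draw]
FD 10: (-20,0) -> (-30,0) [heading=180, draw]
FD 13: (-30,0) -> (-43,0) [heading=180, draw]
FD 4: (-43,0) -> (-47,0) [heading=180, draw]
FD 18: (-47,0) -> (-65,0) [heading=180, draw]
FD 1: (-65,0) -> (-66,0) [heading=180, draw]
RT 180: heading 180 -> 0
PU: pen up
RT 90: heading 0 -> 270
FD 4: (-66,0) -> (-66,-4) [heading=270, move]
LT 135: heading 270 -> 45
FD 9: (-66,-4) -> (-59.636,2.364) [heading=45, move]
BK 13: (-59.636,2.364) -> (-68.828,-6.828) [heading=45, move]
FD 12: (-68.828,-6.828) -> (-60.343,1.657) [heading=45, move]
Final: pos=(-60.343,1.657), heading=45, 6 segment(s) drawn

Answer: 45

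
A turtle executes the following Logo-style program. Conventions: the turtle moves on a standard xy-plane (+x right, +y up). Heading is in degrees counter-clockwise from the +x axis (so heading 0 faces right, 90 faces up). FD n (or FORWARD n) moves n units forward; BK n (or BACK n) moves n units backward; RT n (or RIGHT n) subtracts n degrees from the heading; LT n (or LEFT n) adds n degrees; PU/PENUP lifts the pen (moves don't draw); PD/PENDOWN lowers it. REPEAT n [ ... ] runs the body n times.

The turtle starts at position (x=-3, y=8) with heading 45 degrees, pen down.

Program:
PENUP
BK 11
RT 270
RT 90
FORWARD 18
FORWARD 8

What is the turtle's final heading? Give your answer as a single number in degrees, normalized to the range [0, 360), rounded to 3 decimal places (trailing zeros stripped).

Answer: 45

Derivation:
Executing turtle program step by step:
Start: pos=(-3,8), heading=45, pen down
PU: pen up
BK 11: (-3,8) -> (-10.778,0.222) [heading=45, move]
RT 270: heading 45 -> 135
RT 90: heading 135 -> 45
FD 18: (-10.778,0.222) -> (1.95,12.95) [heading=45, move]
FD 8: (1.95,12.95) -> (7.607,18.607) [heading=45, move]
Final: pos=(7.607,18.607), heading=45, 0 segment(s) drawn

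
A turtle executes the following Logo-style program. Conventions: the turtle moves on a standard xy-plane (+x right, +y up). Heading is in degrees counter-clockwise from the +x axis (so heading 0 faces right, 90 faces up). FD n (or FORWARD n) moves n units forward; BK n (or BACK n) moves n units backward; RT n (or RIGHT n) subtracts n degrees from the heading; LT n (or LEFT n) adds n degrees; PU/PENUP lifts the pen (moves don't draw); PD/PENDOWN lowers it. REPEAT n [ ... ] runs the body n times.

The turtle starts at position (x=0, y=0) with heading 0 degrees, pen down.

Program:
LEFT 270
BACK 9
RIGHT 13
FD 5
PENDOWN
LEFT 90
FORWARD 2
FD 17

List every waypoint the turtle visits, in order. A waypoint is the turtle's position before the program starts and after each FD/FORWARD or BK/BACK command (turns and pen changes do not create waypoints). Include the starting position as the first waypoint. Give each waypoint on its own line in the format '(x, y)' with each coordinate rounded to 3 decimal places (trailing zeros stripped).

Executing turtle program step by step:
Start: pos=(0,0), heading=0, pen down
LT 270: heading 0 -> 270
BK 9: (0,0) -> (0,9) [heading=270, draw]
RT 13: heading 270 -> 257
FD 5: (0,9) -> (-1.125,4.128) [heading=257, draw]
PD: pen down
LT 90: heading 257 -> 347
FD 2: (-1.125,4.128) -> (0.824,3.678) [heading=347, draw]
FD 17: (0.824,3.678) -> (17.388,-0.146) [heading=347, draw]
Final: pos=(17.388,-0.146), heading=347, 4 segment(s) drawn
Waypoints (5 total):
(0, 0)
(0, 9)
(-1.125, 4.128)
(0.824, 3.678)
(17.388, -0.146)

Answer: (0, 0)
(0, 9)
(-1.125, 4.128)
(0.824, 3.678)
(17.388, -0.146)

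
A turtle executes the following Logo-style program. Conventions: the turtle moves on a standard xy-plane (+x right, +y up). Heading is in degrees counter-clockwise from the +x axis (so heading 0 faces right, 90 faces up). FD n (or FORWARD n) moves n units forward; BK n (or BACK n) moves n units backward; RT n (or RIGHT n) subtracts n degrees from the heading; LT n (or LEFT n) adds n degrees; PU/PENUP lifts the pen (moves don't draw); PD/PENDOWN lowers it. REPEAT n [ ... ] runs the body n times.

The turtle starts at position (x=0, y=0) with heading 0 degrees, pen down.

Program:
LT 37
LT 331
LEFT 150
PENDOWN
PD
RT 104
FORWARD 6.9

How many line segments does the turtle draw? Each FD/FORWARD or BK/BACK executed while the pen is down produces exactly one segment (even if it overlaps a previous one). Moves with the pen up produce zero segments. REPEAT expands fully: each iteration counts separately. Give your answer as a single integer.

Answer: 1

Derivation:
Executing turtle program step by step:
Start: pos=(0,0), heading=0, pen down
LT 37: heading 0 -> 37
LT 331: heading 37 -> 8
LT 150: heading 8 -> 158
PD: pen down
PD: pen down
RT 104: heading 158 -> 54
FD 6.9: (0,0) -> (4.056,5.582) [heading=54, draw]
Final: pos=(4.056,5.582), heading=54, 1 segment(s) drawn
Segments drawn: 1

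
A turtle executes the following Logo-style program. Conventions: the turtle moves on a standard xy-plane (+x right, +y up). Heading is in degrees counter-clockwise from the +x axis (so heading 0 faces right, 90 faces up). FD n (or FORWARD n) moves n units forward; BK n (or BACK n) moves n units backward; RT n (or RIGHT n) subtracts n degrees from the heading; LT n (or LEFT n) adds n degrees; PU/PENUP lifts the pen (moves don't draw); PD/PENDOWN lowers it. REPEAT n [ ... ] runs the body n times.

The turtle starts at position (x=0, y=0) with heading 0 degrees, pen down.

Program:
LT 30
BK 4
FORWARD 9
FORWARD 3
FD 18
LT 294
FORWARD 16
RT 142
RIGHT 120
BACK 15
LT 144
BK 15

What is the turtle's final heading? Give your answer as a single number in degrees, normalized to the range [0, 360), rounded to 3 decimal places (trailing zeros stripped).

Answer: 206

Derivation:
Executing turtle program step by step:
Start: pos=(0,0), heading=0, pen down
LT 30: heading 0 -> 30
BK 4: (0,0) -> (-3.464,-2) [heading=30, draw]
FD 9: (-3.464,-2) -> (4.33,2.5) [heading=30, draw]
FD 3: (4.33,2.5) -> (6.928,4) [heading=30, draw]
FD 18: (6.928,4) -> (22.517,13) [heading=30, draw]
LT 294: heading 30 -> 324
FD 16: (22.517,13) -> (35.461,3.595) [heading=324, draw]
RT 142: heading 324 -> 182
RT 120: heading 182 -> 62
BK 15: (35.461,3.595) -> (28.419,-9.649) [heading=62, draw]
LT 144: heading 62 -> 206
BK 15: (28.419,-9.649) -> (41.901,-3.073) [heading=206, draw]
Final: pos=(41.901,-3.073), heading=206, 7 segment(s) drawn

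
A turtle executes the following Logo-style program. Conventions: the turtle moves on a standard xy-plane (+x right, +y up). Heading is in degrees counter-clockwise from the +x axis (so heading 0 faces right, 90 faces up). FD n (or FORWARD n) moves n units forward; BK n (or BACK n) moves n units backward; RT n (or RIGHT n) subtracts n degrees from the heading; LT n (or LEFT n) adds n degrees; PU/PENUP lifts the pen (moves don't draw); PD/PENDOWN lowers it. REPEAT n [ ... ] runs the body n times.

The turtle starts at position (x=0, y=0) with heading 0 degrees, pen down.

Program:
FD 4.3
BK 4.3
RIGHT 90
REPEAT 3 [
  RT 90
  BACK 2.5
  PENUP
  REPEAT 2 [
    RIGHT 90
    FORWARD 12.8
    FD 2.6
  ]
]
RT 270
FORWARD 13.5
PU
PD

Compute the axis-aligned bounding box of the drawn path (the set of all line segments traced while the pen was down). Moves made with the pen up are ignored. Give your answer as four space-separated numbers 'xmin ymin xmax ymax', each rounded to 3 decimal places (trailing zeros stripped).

Executing turtle program step by step:
Start: pos=(0,0), heading=0, pen down
FD 4.3: (0,0) -> (4.3,0) [heading=0, draw]
BK 4.3: (4.3,0) -> (0,0) [heading=0, draw]
RT 90: heading 0 -> 270
REPEAT 3 [
  -- iteration 1/3 --
  RT 90: heading 270 -> 180
  BK 2.5: (0,0) -> (2.5,0) [heading=180, draw]
  PU: pen up
  REPEAT 2 [
    -- iteration 1/2 --
    RT 90: heading 180 -> 90
    FD 12.8: (2.5,0) -> (2.5,12.8) [heading=90, move]
    FD 2.6: (2.5,12.8) -> (2.5,15.4) [heading=90, move]
    -- iteration 2/2 --
    RT 90: heading 90 -> 0
    FD 12.8: (2.5,15.4) -> (15.3,15.4) [heading=0, move]
    FD 2.6: (15.3,15.4) -> (17.9,15.4) [heading=0, move]
  ]
  -- iteration 2/3 --
  RT 90: heading 0 -> 270
  BK 2.5: (17.9,15.4) -> (17.9,17.9) [heading=270, move]
  PU: pen up
  REPEAT 2 [
    -- iteration 1/2 --
    RT 90: heading 270 -> 180
    FD 12.8: (17.9,17.9) -> (5.1,17.9) [heading=180, move]
    FD 2.6: (5.1,17.9) -> (2.5,17.9) [heading=180, move]
    -- iteration 2/2 --
    RT 90: heading 180 -> 90
    FD 12.8: (2.5,17.9) -> (2.5,30.7) [heading=90, move]
    FD 2.6: (2.5,30.7) -> (2.5,33.3) [heading=90, move]
  ]
  -- iteration 3/3 --
  RT 90: heading 90 -> 0
  BK 2.5: (2.5,33.3) -> (0,33.3) [heading=0, move]
  PU: pen up
  REPEAT 2 [
    -- iteration 1/2 --
    RT 90: heading 0 -> 270
    FD 12.8: (0,33.3) -> (0,20.5) [heading=270, move]
    FD 2.6: (0,20.5) -> (0,17.9) [heading=270, move]
    -- iteration 2/2 --
    RT 90: heading 270 -> 180
    FD 12.8: (0,17.9) -> (-12.8,17.9) [heading=180, move]
    FD 2.6: (-12.8,17.9) -> (-15.4,17.9) [heading=180, move]
  ]
]
RT 270: heading 180 -> 270
FD 13.5: (-15.4,17.9) -> (-15.4,4.4) [heading=270, move]
PU: pen up
PD: pen down
Final: pos=(-15.4,4.4), heading=270, 3 segment(s) drawn

Segment endpoints: x in {0, 2.5, 4.3}, y in {0, 0}
xmin=0, ymin=0, xmax=4.3, ymax=0

Answer: 0 0 4.3 0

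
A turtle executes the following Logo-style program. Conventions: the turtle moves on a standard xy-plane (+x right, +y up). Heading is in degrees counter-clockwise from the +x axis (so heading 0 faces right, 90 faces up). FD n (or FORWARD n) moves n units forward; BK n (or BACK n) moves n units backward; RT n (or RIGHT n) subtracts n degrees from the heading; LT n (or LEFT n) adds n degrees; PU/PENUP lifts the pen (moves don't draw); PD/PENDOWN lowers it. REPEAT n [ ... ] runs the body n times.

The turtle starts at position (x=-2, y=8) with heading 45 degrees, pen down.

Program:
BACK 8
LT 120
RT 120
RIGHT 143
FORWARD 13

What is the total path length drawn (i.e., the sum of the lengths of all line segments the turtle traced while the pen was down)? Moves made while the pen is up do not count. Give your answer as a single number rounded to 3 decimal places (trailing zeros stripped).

Answer: 21

Derivation:
Executing turtle program step by step:
Start: pos=(-2,8), heading=45, pen down
BK 8: (-2,8) -> (-7.657,2.343) [heading=45, draw]
LT 120: heading 45 -> 165
RT 120: heading 165 -> 45
RT 143: heading 45 -> 262
FD 13: (-7.657,2.343) -> (-9.466,-10.53) [heading=262, draw]
Final: pos=(-9.466,-10.53), heading=262, 2 segment(s) drawn

Segment lengths:
  seg 1: (-2,8) -> (-7.657,2.343), length = 8
  seg 2: (-7.657,2.343) -> (-9.466,-10.53), length = 13
Total = 21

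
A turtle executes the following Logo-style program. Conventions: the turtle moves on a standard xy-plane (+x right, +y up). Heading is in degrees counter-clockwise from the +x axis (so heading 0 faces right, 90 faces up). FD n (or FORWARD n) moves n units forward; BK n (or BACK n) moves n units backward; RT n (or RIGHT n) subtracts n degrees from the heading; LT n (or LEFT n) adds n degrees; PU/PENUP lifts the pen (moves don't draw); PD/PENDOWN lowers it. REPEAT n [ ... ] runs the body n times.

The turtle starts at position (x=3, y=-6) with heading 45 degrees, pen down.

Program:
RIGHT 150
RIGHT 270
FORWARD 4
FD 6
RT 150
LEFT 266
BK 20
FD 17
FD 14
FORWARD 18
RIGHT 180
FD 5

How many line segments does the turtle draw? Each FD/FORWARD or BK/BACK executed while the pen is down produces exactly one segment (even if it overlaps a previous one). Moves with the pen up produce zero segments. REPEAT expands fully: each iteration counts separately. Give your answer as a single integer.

Executing turtle program step by step:
Start: pos=(3,-6), heading=45, pen down
RT 150: heading 45 -> 255
RT 270: heading 255 -> 345
FD 4: (3,-6) -> (6.864,-7.035) [heading=345, draw]
FD 6: (6.864,-7.035) -> (12.659,-8.588) [heading=345, draw]
RT 150: heading 345 -> 195
LT 266: heading 195 -> 101
BK 20: (12.659,-8.588) -> (16.475,-28.221) [heading=101, draw]
FD 17: (16.475,-28.221) -> (13.232,-11.533) [heading=101, draw]
FD 14: (13.232,-11.533) -> (10.56,2.21) [heading=101, draw]
FD 18: (10.56,2.21) -> (7.126,19.879) [heading=101, draw]
RT 180: heading 101 -> 281
FD 5: (7.126,19.879) -> (8.08,14.971) [heading=281, draw]
Final: pos=(8.08,14.971), heading=281, 7 segment(s) drawn
Segments drawn: 7

Answer: 7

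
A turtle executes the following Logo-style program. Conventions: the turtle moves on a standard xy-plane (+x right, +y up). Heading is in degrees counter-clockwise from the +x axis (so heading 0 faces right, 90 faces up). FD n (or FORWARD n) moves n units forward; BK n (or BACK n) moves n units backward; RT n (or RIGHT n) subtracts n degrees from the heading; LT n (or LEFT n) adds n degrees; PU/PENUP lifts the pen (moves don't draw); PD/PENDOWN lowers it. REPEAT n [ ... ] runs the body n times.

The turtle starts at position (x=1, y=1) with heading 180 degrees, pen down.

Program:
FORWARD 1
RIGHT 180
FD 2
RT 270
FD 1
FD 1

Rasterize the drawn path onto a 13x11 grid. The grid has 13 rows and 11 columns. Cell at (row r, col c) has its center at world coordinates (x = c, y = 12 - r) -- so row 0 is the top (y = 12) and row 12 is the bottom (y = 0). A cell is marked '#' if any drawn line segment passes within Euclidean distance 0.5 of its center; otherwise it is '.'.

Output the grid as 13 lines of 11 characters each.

Segment 0: (1,1) -> (0,1)
Segment 1: (0,1) -> (2,1)
Segment 2: (2,1) -> (2,2)
Segment 3: (2,2) -> (2,3)

Answer: ...........
...........
...........
...........
...........
...........
...........
...........
...........
..#........
..#........
###........
...........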